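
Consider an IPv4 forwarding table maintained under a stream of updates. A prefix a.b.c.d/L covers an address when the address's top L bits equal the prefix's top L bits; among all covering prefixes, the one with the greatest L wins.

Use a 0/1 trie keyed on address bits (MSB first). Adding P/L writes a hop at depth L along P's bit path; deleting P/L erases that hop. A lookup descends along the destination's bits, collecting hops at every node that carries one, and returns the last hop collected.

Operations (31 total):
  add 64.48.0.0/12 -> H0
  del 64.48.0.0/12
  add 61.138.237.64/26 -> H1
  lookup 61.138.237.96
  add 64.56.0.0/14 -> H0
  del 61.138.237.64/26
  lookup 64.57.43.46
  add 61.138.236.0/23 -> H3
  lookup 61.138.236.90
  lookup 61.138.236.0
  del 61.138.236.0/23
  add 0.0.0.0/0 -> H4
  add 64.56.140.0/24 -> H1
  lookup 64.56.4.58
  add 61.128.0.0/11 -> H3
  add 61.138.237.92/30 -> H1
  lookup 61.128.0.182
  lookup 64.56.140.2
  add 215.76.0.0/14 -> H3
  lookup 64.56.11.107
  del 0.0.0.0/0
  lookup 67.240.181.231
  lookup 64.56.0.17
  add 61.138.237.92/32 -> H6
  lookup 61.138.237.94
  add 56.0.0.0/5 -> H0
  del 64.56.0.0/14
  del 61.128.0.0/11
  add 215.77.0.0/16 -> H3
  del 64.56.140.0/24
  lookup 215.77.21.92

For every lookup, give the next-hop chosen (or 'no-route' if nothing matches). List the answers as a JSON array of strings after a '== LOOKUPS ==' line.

Apply in order:
  + 64.48.0.0/12 (H0) depth=12
  - 64.48.0.0/12 clear@12
  + 61.138.237.64/26 (H1) depth=26
  ? 61.138.237.96  path d0:-→d1:-→d2:-→d3:-→d4:-→d5:-→d6:-→d7:-→d8:-→d9:-→d10:-→d11:-→d12:-→d13:-→d14:-→d15:-→d16:-→d17:-→d18:-→d19:-→d20:-→d21:-→d22:-→d23:-→d24:-→d25:-→d26:H1  best=H1
  + 64.56.0.0/14 (H0) depth=14
  - 61.138.237.64/26 clear@26
  ? 64.57.43.46  path d0:-→d1:-→d2:-→d3:-→d4:-→d5:-→d6:-→d7:-→d8:-→d9:-→d10:-→d11:-→d12:-→d13:-→d14:H0  best=H0
  + 61.138.236.0/23 (H3) depth=23
  ? 61.138.236.90  path d0:-→d1:-→d2:-→d3:-→d4:-→d5:-→d6:-→d7:-→d8:-→d9:-→d10:-→d11:-→d12:-→d13:-→d14:-→d15:-→d16:-→d17:-→d18:-→d19:-→d20:-→d21:-→d22:-→d23:H3  best=H3
  ? 61.138.236.0  path d0:-→d1:-→d2:-→d3:-→d4:-→d5:-→d6:-→d7:-→d8:-→d9:-→d10:-→d11:-→d12:-→d13:-→d14:-→d15:-→d16:-→d17:-→d18:-→d19:-→d20:-→d21:-→d22:-→d23:H3  best=H3
  - 61.138.236.0/23 clear@23
  + 0.0.0.0/0 (H4) depth=0
  + 64.56.140.0/24 (H1) depth=24
  ? 64.56.4.58  path d0:H4→d1:-→d2:-→d3:-→d4:-→d5:-→d6:-→d7:-→d8:-→d9:-→d10:-→d11:-→d12:-→d13:-→d14:H0→d15:-→d16:-  best=H0
  + 61.128.0.0/11 (H3) depth=11
  + 61.138.237.92/30 (H1) depth=30
  ? 61.128.0.182  path d0:H4→d1:-→d2:-→d3:-→d4:-→d5:-→d6:-→d7:-→d8:-→d9:-→d10:-→d11:H3→d12:-  best=H3
  ? 64.56.140.2  path d0:H4→d1:-→d2:-→d3:-→d4:-→d5:-→d6:-→d7:-→d8:-→d9:-→d10:-→d11:-→d12:-→d13:-→d14:H0→d15:-→d16:-→d17:-→d18:-→d19:-→d20:-→d21:-→d22:-→d23:-→d24:H1  best=H1
  + 215.76.0.0/14 (H3) depth=14
  ? 64.56.11.107  path d0:H4→d1:-→d2:-→d3:-→d4:-→d5:-→d6:-→d7:-→d8:-→d9:-→d10:-→d11:-→d12:-→d13:-→d14:H0→d15:-→d16:-  best=H0
  - 0.0.0.0/0 clear@0
  ? 67.240.181.231  path d0:-→d1:-→d2:-→d3:-→d4:-→d5:-→d6:-  best=no-route
  ? 64.56.0.17  path d0:-→d1:-→d2:-→d3:-→d4:-→d5:-→d6:-→d7:-→d8:-→d9:-→d10:-→d11:-→d12:-→d13:-→d14:H0→d15:-→d16:-  best=H0
  + 61.138.237.92/32 (H6) depth=32
  ? 61.138.237.94  path d0:-→d1:-→d2:-→d3:-→d4:-→d5:-→d6:-→d7:-→d8:-→d9:-→d10:-→d11:H3→d12:-→d13:-→d14:-→d15:-→d16:-→d17:-→d18:-→d19:-→d20:-→d21:-→d22:-→d23:-→d24:-→d25:-→d26:-→d27:-→d28:-→d29:-→d30:H1  best=H1
  + 56.0.0.0/5 (H0) depth=5
  - 64.56.0.0/14 clear@14
  - 61.128.0.0/11 clear@11
  + 215.77.0.0/16 (H3) depth=16
  - 64.56.140.0/24 clear@24
  ? 215.77.21.92  path d0:-→d1:-→d2:-→d3:-→d4:-→d5:-→d6:-→d7:-→d8:-→d9:-→d10:-→d11:-→d12:-→d13:-→d14:H3→d15:-→d16:H3  best=H3

== LOOKUPS ==
["H1","H0","H3","H3","H0","H3","H1","H0","no-route","H0","H1","H3"]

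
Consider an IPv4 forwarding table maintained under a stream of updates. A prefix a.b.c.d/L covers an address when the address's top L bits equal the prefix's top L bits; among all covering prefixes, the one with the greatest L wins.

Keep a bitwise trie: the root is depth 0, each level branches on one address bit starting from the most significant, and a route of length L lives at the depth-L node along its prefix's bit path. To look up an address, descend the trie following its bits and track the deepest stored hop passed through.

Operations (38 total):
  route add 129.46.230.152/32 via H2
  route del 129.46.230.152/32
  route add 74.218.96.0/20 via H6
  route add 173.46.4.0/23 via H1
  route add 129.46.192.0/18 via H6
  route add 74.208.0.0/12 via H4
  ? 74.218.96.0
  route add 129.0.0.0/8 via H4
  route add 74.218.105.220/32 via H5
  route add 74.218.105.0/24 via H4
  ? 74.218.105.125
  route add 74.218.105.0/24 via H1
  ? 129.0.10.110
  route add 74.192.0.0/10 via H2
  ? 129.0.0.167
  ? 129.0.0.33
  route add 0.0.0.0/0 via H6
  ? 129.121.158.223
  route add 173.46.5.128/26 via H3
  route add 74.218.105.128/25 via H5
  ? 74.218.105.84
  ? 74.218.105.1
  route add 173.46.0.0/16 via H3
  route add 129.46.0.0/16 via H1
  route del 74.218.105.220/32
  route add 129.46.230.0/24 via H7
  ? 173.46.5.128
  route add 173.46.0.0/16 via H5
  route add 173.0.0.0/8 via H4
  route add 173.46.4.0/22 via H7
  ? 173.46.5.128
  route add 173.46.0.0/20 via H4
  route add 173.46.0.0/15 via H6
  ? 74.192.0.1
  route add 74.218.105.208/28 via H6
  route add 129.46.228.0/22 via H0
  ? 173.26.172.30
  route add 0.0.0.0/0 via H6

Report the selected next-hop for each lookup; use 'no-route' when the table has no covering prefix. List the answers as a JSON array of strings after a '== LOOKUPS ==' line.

Process each operation:
  + 129.46.230.152/32 (H2) depth=32
  del 129.46.230.152/32 (clear depth 32)
  + 74.218.96.0/20 (H6) depth=20
  + 173.46.4.0/23 (H1) depth=23
  + 129.46.192.0/18 (H6) depth=18
  + 74.208.0.0/12 (H4) depth=12
  ? 74.218.96.0  path d0:-→d1:-→d2:-→d3:-→d4:-→d5:-→d6:-→d7:-→d8:-→d9:-→d10:-→d11:-→d12:H4→d13:-→d14:-→d15:-→d16:-→d17:-→d18:-→d19:-→d20:H6  best=H6
  + 129.0.0.0/8 (H4) depth=8
  + 74.218.105.220/32 (H5) depth=32
  + 74.218.105.0/24 (H4) depth=24
  ? 74.218.105.125  path d0:-→d1:-→d2:-→d3:-→d4:-→d5:-→d6:-→d7:-→d8:-→d9:-→d10:-→d11:-→d12:H4→d13:-→d14:-→d15:-→d16:-→d17:-→d18:-→d19:-→d20:H6→d21:-→d22:-→d23:-→d24:H4  best=H4
  + 74.218.105.0/24 (H1) depth=24
  ? 129.0.10.110  path d0:-→d1:-→d2:-→d3:-→d4:-→d5:-→d6:-→d7:-→d8:H4→d9:-→d10:-  best=H4
  + 74.192.0.0/10 (H2) depth=10
  ? 129.0.0.167  path d0:-→d1:-→d2:-→d3:-→d4:-→d5:-→d6:-→d7:-→d8:H4→d9:-→d10:-  best=H4
  ? 129.0.0.33  path d0:-→d1:-→d2:-→d3:-→d4:-→d5:-→d6:-→d7:-→d8:H4→d9:-→d10:-  best=H4
  + 0.0.0.0/0 (H6) depth=0
  ? 129.121.158.223  path d0:H6→d1:-→d2:-→d3:-→d4:-→d5:-→d6:-→d7:-→d8:H4→d9:-  best=H4
  + 173.46.5.128/26 (H3) depth=26
  + 74.218.105.128/25 (H5) depth=25
  ? 74.218.105.84  path d0:H6→d1:-→d2:-→d3:-→d4:-→d5:-→d6:-→d7:-→d8:-→d9:-→d10:H2→d11:-→d12:H4→d13:-→d14:-→d15:-→d16:-→d17:-→d18:-→d19:-→d20:H6→d21:-→d22:-→d23:-→d24:H1  best=H1
  ? 74.218.105.1  path d0:H6→d1:-→d2:-→d3:-→d4:-→d5:-→d6:-→d7:-→d8:-→d9:-→d10:H2→d11:-→d12:H4→d13:-→d14:-→d15:-→d16:-→d17:-→d18:-→d19:-→d20:H6→d21:-→d22:-→d23:-→d24:H1  best=H1
  + 173.46.0.0/16 (H3) depth=16
  + 129.46.0.0/16 (H1) depth=16
  del 74.218.105.220/32 (clear depth 32)
  + 129.46.230.0/24 (H7) depth=24
  ? 173.46.5.128  path d0:H6→d1:-→d2:-→d3:-→d4:-→d5:-→d6:-→d7:-→d8:-→d9:-→d10:-→d11:-→d12:-→d13:-→d14:-→d15:-→d16:H3→d17:-→d18:-→d19:-→d20:-→d21:-→d22:-→d23:H1→d24:-→d25:-→d26:H3  best=H3
  + 173.46.0.0/16 (H5) depth=16
  + 173.0.0.0/8 (H4) depth=8
  + 173.46.4.0/22 (H7) depth=22
  ? 173.46.5.128  path d0:H6→d1:-→d2:-→d3:-→d4:-→d5:-→d6:-→d7:-→d8:H4→d9:-→d10:-→d11:-→d12:-→d13:-→d14:-→d15:-→d16:H5→d17:-→d18:-→d19:-→d20:-→d21:-→d22:H7→d23:H1→d24:-→d25:-→d26:H3  best=H3
  + 173.46.0.0/20 (H4) depth=20
  + 173.46.0.0/15 (H6) depth=15
  ? 74.192.0.1  path d0:H6→d1:-→d2:-→d3:-→d4:-→d5:-→d6:-→d7:-→d8:-→d9:-→d10:H2→d11:-  best=H2
  + 74.218.105.208/28 (H6) depth=28
  + 129.46.228.0/22 (H0) depth=22
  ? 173.26.172.30  path d0:H6→d1:-→d2:-→d3:-→d4:-→d5:-→d6:-→d7:-→d8:H4→d9:-→d10:-  best=H4
  + 0.0.0.0/0 (H6) depth=0

== LOOKUPS ==
["H6","H4","H4","H4","H4","H4","H1","H1","H3","H3","H2","H4"]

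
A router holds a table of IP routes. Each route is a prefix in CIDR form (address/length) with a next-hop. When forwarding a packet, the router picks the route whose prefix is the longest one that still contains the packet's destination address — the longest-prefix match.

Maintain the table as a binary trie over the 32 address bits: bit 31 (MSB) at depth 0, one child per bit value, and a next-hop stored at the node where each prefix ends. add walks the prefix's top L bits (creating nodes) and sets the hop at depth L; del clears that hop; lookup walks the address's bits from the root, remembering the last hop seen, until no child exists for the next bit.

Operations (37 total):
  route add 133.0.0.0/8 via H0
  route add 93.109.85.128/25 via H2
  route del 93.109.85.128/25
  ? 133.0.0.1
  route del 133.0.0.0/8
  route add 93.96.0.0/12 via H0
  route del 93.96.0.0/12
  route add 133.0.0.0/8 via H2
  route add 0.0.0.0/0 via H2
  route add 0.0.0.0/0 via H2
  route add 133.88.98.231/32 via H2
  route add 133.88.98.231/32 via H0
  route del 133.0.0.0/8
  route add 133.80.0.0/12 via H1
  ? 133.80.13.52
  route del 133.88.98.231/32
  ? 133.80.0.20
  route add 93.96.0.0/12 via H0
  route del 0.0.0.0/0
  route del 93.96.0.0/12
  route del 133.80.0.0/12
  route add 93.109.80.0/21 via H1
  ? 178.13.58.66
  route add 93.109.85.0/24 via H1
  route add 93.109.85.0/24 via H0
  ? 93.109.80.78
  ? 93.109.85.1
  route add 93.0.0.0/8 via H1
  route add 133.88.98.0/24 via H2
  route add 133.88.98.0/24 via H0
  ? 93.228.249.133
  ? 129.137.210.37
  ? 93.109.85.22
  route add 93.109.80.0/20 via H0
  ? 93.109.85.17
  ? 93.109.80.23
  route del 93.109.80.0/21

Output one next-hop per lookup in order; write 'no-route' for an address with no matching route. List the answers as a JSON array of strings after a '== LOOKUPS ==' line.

Process each operation:
  add 133.0.0.0/8 -> H0 at depth 8
  add 93.109.85.128/25 -> H2 at depth 25
  del 93.109.85.128/25 (clear depth 25)
  lookup 133.0.0.1: bits 10000101 walk d0:-→d1:-→d2:-→d3:-→d4:-→d5:-→d6:-→d7:-→d8:H0 -> H0
  del 133.0.0.0/8 (clear depth 8)
  add 93.96.0.0/12 -> H0 at depth 12
  del 93.96.0.0/12 (clear depth 12)
  add 133.0.0.0/8 -> H2 at depth 8
  add 0.0.0.0/0 -> H2 at depth 0
  add 0.0.0.0/0 -> H2 at depth 0
  add 133.88.98.231/32 -> H2 at depth 32
  add 133.88.98.231/32 -> H0 at depth 32
  del 133.0.0.0/8 (clear depth 8)
  add 133.80.0.0/12 -> H1 at depth 12
  lookup 133.80.13.52: bits 100001010101 walk d0:H2→d1:-→d2:-→d3:-→d4:-→d5:-→d6:-→d7:-→d8:-→d9:-→d10:-→d11:-→d12:H1 -> H1
  del 133.88.98.231/32 (clear depth 32)
  lookup 133.80.0.20: bits 100001010101 walk d0:H2→d1:-→d2:-→d3:-→d4:-→d5:-→d6:-→d7:-→d8:-→d9:-→d10:-→d11:-→d12:H1 -> H1
  add 93.96.0.0/12 -> H0 at depth 12
  del 0.0.0.0/0 (clear depth 0)
  del 93.96.0.0/12 (clear depth 12)
  del 133.80.0.0/12 (clear depth 12)
  add 93.109.80.0/21 -> H1 at depth 21
  lookup 178.13.58.66: bits 10 walk d0:-→d1:-→d2:- -> no-route
  add 93.109.85.0/24 -> H1 at depth 24
  add 93.109.85.0/24 -> H0 at depth 24
  lookup 93.109.80.78: bits 010111010110110101010 walk d0:-→d1:-→d2:-→d3:-→d4:-→d5:-→d6:-→d7:-→d8:-→d9:-→d10:-→d11:-→d12:-→d13:-→d14:-→d15:-→d16:-→d17:-→d18:-→d19:-→d20:-→d21:H1 -> H1
  lookup 93.109.85.1: bits 010111010110110101010101 walk d0:-→d1:-→d2:-→d3:-→d4:-→d5:-→d6:-→d7:-→d8:-→d9:-→d10:-→d11:-→d12:-→d13:-→d14:-→d15:-→d16:-→d17:-→d18:-→d19:-→d20:-→d21:H1→d22:-→d23:-→d24:H0 -> H0
  add 93.0.0.0/8 -> H1 at depth 8
  add 133.88.98.0/24 -> H2 at depth 24
  add 133.88.98.0/24 -> H0 at depth 24
  lookup 93.228.249.133: bits 01011101 walk d0:-→d1:-→d2:-→d3:-→d4:-→d5:-→d6:-→d7:-→d8:H1 -> H1
  lookup 129.137.210.37: bits 10000 walk d0:-→d1:-→d2:-→d3:-→d4:-→d5:- -> no-route
  lookup 93.109.85.22: bits 010111010110110101010101 walk d0:-→d1:-→d2:-→d3:-→d4:-→d5:-→d6:-→d7:-→d8:H1→d9:-→d10:-→d11:-→d12:-→d13:-→d14:-→d15:-→d16:-→d17:-→d18:-→d19:-→d20:-→d21:H1→d22:-→d23:-→d24:H0 -> H0
  add 93.109.80.0/20 -> H0 at depth 20
  lookup 93.109.85.17: bits 010111010110110101010101 walk d0:-→d1:-→d2:-→d3:-→d4:-→d5:-→d6:-→d7:-→d8:H1→d9:-→d10:-→d11:-→d12:-→d13:-→d14:-→d15:-→d16:-→d17:-→d18:-→d19:-→d20:H0→d21:H1→d22:-→d23:-→d24:H0 -> H0
  lookup 93.109.80.23: bits 010111010110110101010 walk d0:-→d1:-→d2:-→d3:-→d4:-→d5:-→d6:-→d7:-→d8:H1→d9:-→d10:-→d11:-→d12:-→d13:-→d14:-→d15:-→d16:-→d17:-→d18:-→d19:-→d20:H0→d21:H1 -> H1
  del 93.109.80.0/21 (clear depth 21)

== LOOKUPS ==
["H0","H1","H1","no-route","H1","H0","H1","no-route","H0","H0","H1"]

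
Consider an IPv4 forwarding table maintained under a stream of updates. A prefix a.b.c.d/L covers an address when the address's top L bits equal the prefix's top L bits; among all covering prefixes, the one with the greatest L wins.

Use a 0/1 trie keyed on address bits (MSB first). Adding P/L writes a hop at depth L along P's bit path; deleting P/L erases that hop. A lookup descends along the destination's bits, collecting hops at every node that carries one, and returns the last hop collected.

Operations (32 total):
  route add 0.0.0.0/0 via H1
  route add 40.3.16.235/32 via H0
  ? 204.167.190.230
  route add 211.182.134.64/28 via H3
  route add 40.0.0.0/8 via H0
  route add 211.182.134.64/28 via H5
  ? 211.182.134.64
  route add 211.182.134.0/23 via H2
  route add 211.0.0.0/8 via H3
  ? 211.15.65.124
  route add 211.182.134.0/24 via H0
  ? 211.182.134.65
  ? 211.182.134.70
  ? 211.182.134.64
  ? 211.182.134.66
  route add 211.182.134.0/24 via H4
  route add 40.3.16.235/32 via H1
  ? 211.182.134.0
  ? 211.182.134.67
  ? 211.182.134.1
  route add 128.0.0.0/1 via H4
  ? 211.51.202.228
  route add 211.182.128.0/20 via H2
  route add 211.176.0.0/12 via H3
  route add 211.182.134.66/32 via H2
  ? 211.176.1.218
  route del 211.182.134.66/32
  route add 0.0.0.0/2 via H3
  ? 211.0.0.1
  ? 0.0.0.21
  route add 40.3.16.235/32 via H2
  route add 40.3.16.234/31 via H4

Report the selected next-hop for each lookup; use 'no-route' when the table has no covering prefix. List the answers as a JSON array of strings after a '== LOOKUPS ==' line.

Apply in order:
  add 0.0.0.0/0 -> H1 at depth 0
  add 40.3.16.235/32 -> H0 at depth 32
  ? 204.167.190.230  path d0:H1  best=H1
  add 211.182.134.64/28 -> H3 at depth 28
  add 40.0.0.0/8 -> H0 at depth 8
  add 211.182.134.64/28 -> H5 at depth 28
  ? 211.182.134.64  path d0:H1→d1:-→d2:-→d3:-→d4:-→d5:-→d6:-→d7:-→d8:-→d9:-→d10:-→d11:-→d12:-→d13:-→d14:-→d15:-→d16:-→d17:-→d18:-→d19:-→d20:-→d21:-→d22:-→d23:-→d24:-→d25:-→d26:-→d27:-→d28:H5  best=H5
  add 211.182.134.0/23 -> H2 at depth 23
  add 211.0.0.0/8 -> H3 at depth 8
  ? 211.15.65.124  path d0:H1→d1:-→d2:-→d3:-→d4:-→d5:-→d6:-→d7:-→d8:H3  best=H3
  add 211.182.134.0/24 -> H0 at depth 24
  ? 211.182.134.65  path d0:H1→d1:-→d2:-→d3:-→d4:-→d5:-→d6:-→d7:-→d8:H3→d9:-→d10:-→d11:-→d12:-→d13:-→d14:-→d15:-→d16:-→d17:-→d18:-→d19:-→d20:-→d21:-→d22:-→d23:H2→d24:H0→d25:-→d26:-→d27:-→d28:H5  best=H5
  ? 211.182.134.70  path d0:H1→d1:-→d2:-→d3:-→d4:-→d5:-→d6:-→d7:-→d8:H3→d9:-→d10:-→d11:-→d12:-→d13:-→d14:-→d15:-→d16:-→d17:-→d18:-→d19:-→d20:-→d21:-→d22:-→d23:H2→d24:H0→d25:-→d26:-→d27:-→d28:H5  best=H5
  ? 211.182.134.64  path d0:H1→d1:-→d2:-→d3:-→d4:-→d5:-→d6:-→d7:-→d8:H3→d9:-→d10:-→d11:-→d12:-→d13:-→d14:-→d15:-→d16:-→d17:-→d18:-→d19:-→d20:-→d21:-→d22:-→d23:H2→d24:H0→d25:-→d26:-→d27:-→d28:H5  best=H5
  ? 211.182.134.66  path d0:H1→d1:-→d2:-→d3:-→d4:-→d5:-→d6:-→d7:-→d8:H3→d9:-→d10:-→d11:-→d12:-→d13:-→d14:-→d15:-→d16:-→d17:-→d18:-→d19:-→d20:-→d21:-→d22:-→d23:H2→d24:H0→d25:-→d26:-→d27:-→d28:H5  best=H5
  add 211.182.134.0/24 -> H4 at depth 24
  add 40.3.16.235/32 -> H1 at depth 32
  ? 211.182.134.0  path d0:H1→d1:-→d2:-→d3:-→d4:-→d5:-→d6:-→d7:-→d8:H3→d9:-→d10:-→d11:-→d12:-→d13:-→d14:-→d15:-→d16:-→d17:-→d18:-→d19:-→d20:-→d21:-→d22:-→d23:H2→d24:H4→d25:-  best=H4
  ? 211.182.134.67  path d0:H1→d1:-→d2:-→d3:-→d4:-→d5:-→d6:-→d7:-→d8:H3→d9:-→d10:-→d11:-→d12:-→d13:-→d14:-→d15:-→d16:-→d17:-→d18:-→d19:-→d20:-→d21:-→d22:-→d23:H2→d24:H4→d25:-→d26:-→d27:-→d28:H5  best=H5
  ? 211.182.134.1  path d0:H1→d1:-→d2:-→d3:-→d4:-→d5:-→d6:-→d7:-→d8:H3→d9:-→d10:-→d11:-→d12:-→d13:-→d14:-→d15:-→d16:-→d17:-→d18:-→d19:-→d20:-→d21:-→d22:-→d23:H2→d24:H4→d25:-  best=H4
  add 128.0.0.0/1 -> H4 at depth 1
  ? 211.51.202.228  path d0:H1→d1:H4→d2:-→d3:-→d4:-→d5:-→d6:-→d7:-→d8:H3  best=H3
  add 211.182.128.0/20 -> H2 at depth 20
  add 211.176.0.0/12 -> H3 at depth 12
  add 211.182.134.66/32 -> H2 at depth 32
  ? 211.176.1.218  path d0:H1→d1:H4→d2:-→d3:-→d4:-→d5:-→d6:-→d7:-→d8:H3→d9:-→d10:-→d11:-→d12:H3→d13:-  best=H3
  - 211.182.134.66/32 clear@32
  add 0.0.0.0/2 -> H3 at depth 2
  ? 211.0.0.1  path d0:H1→d1:H4→d2:-→d3:-→d4:-→d5:-→d6:-→d7:-→d8:H3  best=H3
  ? 0.0.0.21  path d0:H1→d1:-→d2:H3  best=H3
  add 40.3.16.235/32 -> H2 at depth 32
  add 40.3.16.234/31 -> H4 at depth 31

== LOOKUPS ==
["H1","H5","H3","H5","H5","H5","H5","H4","H5","H4","H3","H3","H3","H3"]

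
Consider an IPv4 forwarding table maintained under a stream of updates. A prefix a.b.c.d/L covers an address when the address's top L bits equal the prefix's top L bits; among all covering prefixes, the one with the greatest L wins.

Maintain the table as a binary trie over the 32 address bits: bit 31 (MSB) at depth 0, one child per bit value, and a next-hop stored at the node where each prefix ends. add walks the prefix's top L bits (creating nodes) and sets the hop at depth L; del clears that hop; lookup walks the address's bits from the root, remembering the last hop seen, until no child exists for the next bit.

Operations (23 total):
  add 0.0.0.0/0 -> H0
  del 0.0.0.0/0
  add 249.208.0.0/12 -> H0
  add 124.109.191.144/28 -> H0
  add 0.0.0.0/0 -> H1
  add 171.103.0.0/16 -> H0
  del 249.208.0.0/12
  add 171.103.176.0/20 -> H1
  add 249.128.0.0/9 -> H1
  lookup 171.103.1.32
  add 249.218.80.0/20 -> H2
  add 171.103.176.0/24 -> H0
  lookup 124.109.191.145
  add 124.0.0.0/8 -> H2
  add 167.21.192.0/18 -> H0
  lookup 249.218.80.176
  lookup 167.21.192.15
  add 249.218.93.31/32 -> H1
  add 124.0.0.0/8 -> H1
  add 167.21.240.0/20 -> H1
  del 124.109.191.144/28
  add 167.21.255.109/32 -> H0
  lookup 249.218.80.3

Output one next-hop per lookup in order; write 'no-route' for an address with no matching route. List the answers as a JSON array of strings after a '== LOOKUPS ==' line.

Apply in order:
  + 0.0.0.0/0 (H0) depth=0
  - 0.0.0.0/0 clear@0
  + 249.208.0.0/12 (H0) depth=12
  + 124.109.191.144/28 (H0) depth=28
  + 0.0.0.0/0 (H1) depth=0
  + 171.103.0.0/16 (H0) depth=16
  - 249.208.0.0/12 clear@12
  + 171.103.176.0/20 (H1) depth=20
  + 249.128.0.0/9 (H1) depth=9
  Q 171.103.1.32: descend 1010101101100111 ; hops seen [H1,H0] ; pick H0
  + 249.218.80.0/20 (H2) depth=20
  + 171.103.176.0/24 (H0) depth=24
  Q 124.109.191.145: descend 0111110001101101101111111001 ; hops seen [H1,H0] ; pick H0
  + 124.0.0.0/8 (H2) depth=8
  + 167.21.192.0/18 (H0) depth=18
  Q 249.218.80.176: descend 11111001110110100101 ; hops seen [H1,H1,H2] ; pick H2
  Q 167.21.192.15: descend 101001110001010111 ; hops seen [H1,H0] ; pick H0
  + 249.218.93.31/32 (H1) depth=32
  + 124.0.0.0/8 (H1) depth=8
  + 167.21.240.0/20 (H1) depth=20
  - 124.109.191.144/28 clear@28
  + 167.21.255.109/32 (H0) depth=32
  Q 249.218.80.3: descend 11111001110110100101 ; hops seen [H1,H1,H2] ; pick H2

== LOOKUPS ==
["H0","H0","H2","H0","H2"]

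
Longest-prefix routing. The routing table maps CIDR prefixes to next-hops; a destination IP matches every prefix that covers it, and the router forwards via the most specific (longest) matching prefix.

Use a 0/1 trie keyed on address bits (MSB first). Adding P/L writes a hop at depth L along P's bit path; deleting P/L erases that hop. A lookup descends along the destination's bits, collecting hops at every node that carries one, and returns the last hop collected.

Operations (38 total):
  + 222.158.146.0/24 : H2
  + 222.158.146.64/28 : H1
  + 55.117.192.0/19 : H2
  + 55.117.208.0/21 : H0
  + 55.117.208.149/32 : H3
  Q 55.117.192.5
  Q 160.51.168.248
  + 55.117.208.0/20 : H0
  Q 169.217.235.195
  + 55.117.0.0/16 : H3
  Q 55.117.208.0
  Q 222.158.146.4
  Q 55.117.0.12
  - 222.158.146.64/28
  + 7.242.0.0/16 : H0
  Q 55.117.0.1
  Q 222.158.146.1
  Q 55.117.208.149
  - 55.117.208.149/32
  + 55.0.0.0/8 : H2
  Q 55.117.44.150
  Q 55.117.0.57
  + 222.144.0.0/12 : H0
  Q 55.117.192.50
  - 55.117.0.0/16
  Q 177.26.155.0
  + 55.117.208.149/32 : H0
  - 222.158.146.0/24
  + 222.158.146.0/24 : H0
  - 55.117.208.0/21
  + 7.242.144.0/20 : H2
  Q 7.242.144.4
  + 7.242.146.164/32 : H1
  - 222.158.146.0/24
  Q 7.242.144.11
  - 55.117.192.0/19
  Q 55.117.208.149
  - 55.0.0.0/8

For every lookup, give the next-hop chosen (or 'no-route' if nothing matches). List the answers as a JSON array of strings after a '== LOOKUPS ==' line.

Apply in order:
  add 222.158.146.0/24 -> H2 at depth 24
  add 222.158.146.64/28 -> H1 at depth 28
  add 55.117.192.0/19 -> H2 at depth 19
  add 55.117.208.0/21 -> H0 at depth 21
  add 55.117.208.149/32 -> H3 at depth 32
  ? 55.117.192.5  path d0:-→d1:-→d2:-→d3:-→d4:-→d5:-→d6:-→d7:-→d8:-→d9:-→d10:-→d11:-→d12:-→d13:-→d14:-→d15:-→d16:-→d17:-→d18:-→d19:H2  best=H2
  ? 160.51.168.248  path d0:-→d1:-  best=no-route
  add 55.117.208.0/20 -> H0 at depth 20
  ? 169.217.235.195  path d0:-→d1:-  best=no-route
  add 55.117.0.0/16 -> H3 at depth 16
  ? 55.117.208.0  path d0:-→d1:-→d2:-→d3:-→d4:-→d5:-→d6:-→d7:-→d8:-→d9:-→d10:-→d11:-→d12:-→d13:-→d14:-→d15:-→d16:H3→d17:-→d18:-→d19:H2→d20:H0→d21:H0→d22:-→d23:-→d24:-  best=H0
  ? 222.158.146.4  path d0:-→d1:-→d2:-→d3:-→d4:-→d5:-→d6:-→d7:-→d8:-→d9:-→d10:-→d11:-→d12:-→d13:-→d14:-→d15:-→d16:-→d17:-→d18:-→d19:-→d20:-→d21:-→d22:-→d23:-→d24:H2→d25:-  best=H2
  ? 55.117.0.12  path d0:-→d1:-→d2:-→d3:-→d4:-→d5:-→d6:-→d7:-→d8:-→d9:-→d10:-→d11:-→d12:-→d13:-→d14:-→d15:-→d16:H3  best=H3
  del 222.158.146.64/28 (clear depth 28)
  add 7.242.0.0/16 -> H0 at depth 16
  ? 55.117.0.1  path d0:-→d1:-→d2:-→d3:-→d4:-→d5:-→d6:-→d7:-→d8:-→d9:-→d10:-→d11:-→d12:-→d13:-→d14:-→d15:-→d16:H3  best=H3
  ? 222.158.146.1  path d0:-→d1:-→d2:-→d3:-→d4:-→d5:-→d6:-→d7:-→d8:-→d9:-→d10:-→d11:-→d12:-→d13:-→d14:-→d15:-→d16:-→d17:-→d18:-→d19:-→d20:-→d21:-→d22:-→d23:-→d24:H2→d25:-  best=H2
  ? 55.117.208.149  path d0:-→d1:-→d2:-→d3:-→d4:-→d5:-→d6:-→d7:-→d8:-→d9:-→d10:-→d11:-→d12:-→d13:-→d14:-→d15:-→d16:H3→d17:-→d18:-→d19:H2→d20:H0→d21:H0→d22:-→d23:-→d24:-→d25:-→d26:-→d27:-→d28:-→d29:-→d30:-→d31:-→d32:H3  best=H3
  del 55.117.208.149/32 (clear depth 32)
  add 55.0.0.0/8 -> H2 at depth 8
  ? 55.117.44.150  path d0:-→d1:-→d2:-→d3:-→d4:-→d5:-→d6:-→d7:-→d8:H2→d9:-→d10:-→d11:-→d12:-→d13:-→d14:-→d15:-→d16:H3  best=H3
  ? 55.117.0.57  path d0:-→d1:-→d2:-→d3:-→d4:-→d5:-→d6:-→d7:-→d8:H2→d9:-→d10:-→d11:-→d12:-→d13:-→d14:-→d15:-→d16:H3  best=H3
  add 222.144.0.0/12 -> H0 at depth 12
  ? 55.117.192.50  path d0:-→d1:-→d2:-→d3:-→d4:-→d5:-→d6:-→d7:-→d8:H2→d9:-→d10:-→d11:-→d12:-→d13:-→d14:-→d15:-→d16:H3→d17:-→d18:-→d19:H2  best=H2
  del 55.117.0.0/16 (clear depth 16)
  ? 177.26.155.0  path d0:-→d1:-  best=no-route
  add 55.117.208.149/32 -> H0 at depth 32
  del 222.158.146.0/24 (clear depth 24)
  add 222.158.146.0/24 -> H0 at depth 24
  del 55.117.208.0/21 (clear depth 21)
  add 7.242.144.0/20 -> H2 at depth 20
  ? 7.242.144.4  path d0:-→d1:-→d2:-→d3:-→d4:-→d5:-→d6:-→d7:-→d8:-→d9:-→d10:-→d11:-→d12:-→d13:-→d14:-→d15:-→d16:H0→d17:-→d18:-→d19:-→d20:H2  best=H2
  add 7.242.146.164/32 -> H1 at depth 32
  del 222.158.146.0/24 (clear depth 24)
  ? 7.242.144.11  path d0:-→d1:-→d2:-→d3:-→d4:-→d5:-→d6:-→d7:-→d8:-→d9:-→d10:-→d11:-→d12:-→d13:-→d14:-→d15:-→d16:H0→d17:-→d18:-→d19:-→d20:H2→d21:-→d22:-  best=H2
  del 55.117.192.0/19 (clear depth 19)
  ? 55.117.208.149  path d0:-→d1:-→d2:-→d3:-→d4:-→d5:-→d6:-→d7:-→d8:H2→d9:-→d10:-→d11:-→d12:-→d13:-→d14:-→d15:-→d16:-→d17:-→d18:-→d19:-→d20:H0→d21:-→d22:-→d23:-→d24:-→d25:-→d26:-→d27:-→d28:-→d29:-→d30:-→d31:-→d32:H0  best=H0
  del 55.0.0.0/8 (clear depth 8)

== LOOKUPS ==
["H2","no-route","no-route","H0","H2","H3","H3","H2","H3","H3","H3","H2","no-route","H2","H2","H0"]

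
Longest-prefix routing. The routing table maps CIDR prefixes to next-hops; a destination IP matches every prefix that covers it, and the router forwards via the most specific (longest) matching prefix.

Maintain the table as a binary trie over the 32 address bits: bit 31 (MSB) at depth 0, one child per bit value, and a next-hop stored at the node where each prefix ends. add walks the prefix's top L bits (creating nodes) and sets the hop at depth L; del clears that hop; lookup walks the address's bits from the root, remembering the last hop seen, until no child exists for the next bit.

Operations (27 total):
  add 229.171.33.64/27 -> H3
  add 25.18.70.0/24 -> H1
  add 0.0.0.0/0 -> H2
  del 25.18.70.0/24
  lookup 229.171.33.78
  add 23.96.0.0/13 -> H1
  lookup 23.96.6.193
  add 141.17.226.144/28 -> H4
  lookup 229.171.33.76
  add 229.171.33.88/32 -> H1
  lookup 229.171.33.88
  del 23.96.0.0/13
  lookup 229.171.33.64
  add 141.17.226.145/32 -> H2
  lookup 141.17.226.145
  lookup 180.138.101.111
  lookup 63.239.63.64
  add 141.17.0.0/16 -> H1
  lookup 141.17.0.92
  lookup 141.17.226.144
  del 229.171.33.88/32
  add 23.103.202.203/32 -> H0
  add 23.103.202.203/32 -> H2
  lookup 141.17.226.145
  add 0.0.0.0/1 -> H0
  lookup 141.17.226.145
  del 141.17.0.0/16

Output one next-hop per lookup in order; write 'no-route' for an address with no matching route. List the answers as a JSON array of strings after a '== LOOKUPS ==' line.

Trace:
  + 229.171.33.64/27 (H3) depth=27
  + 25.18.70.0/24 (H1) depth=24
  + 0.0.0.0/0 (H2) depth=0
  del 25.18.70.0/24 (clear depth 24)
  ? 229.171.33.78  path d0:H2→d1:-→d2:-→d3:-→d4:-→d5:-→d6:-→d7:-→d8:-→d9:-→d10:-→d11:-→d12:-→d13:-→d14:-→d15:-→d16:-→d17:-→d18:-→d19:-→d20:-→d21:-→d22:-→d23:-→d24:-→d25:-→d26:-→d27:H3  best=H3
  + 23.96.0.0/13 (H1) depth=13
  ? 23.96.6.193  path d0:H2→d1:-→d2:-→d3:-→d4:-→d5:-→d6:-→d7:-→d8:-→d9:-→d10:-→d11:-→d12:-→d13:H1  best=H1
  + 141.17.226.144/28 (H4) depth=28
  ? 229.171.33.76  path d0:H2→d1:-→d2:-→d3:-→d4:-→d5:-→d6:-→d7:-→d8:-→d9:-→d10:-→d11:-→d12:-→d13:-→d14:-→d15:-→d16:-→d17:-→d18:-→d19:-→d20:-→d21:-→d22:-→d23:-→d24:-→d25:-→d26:-→d27:H3  best=H3
  + 229.171.33.88/32 (H1) depth=32
  ? 229.171.33.88  path d0:H2→d1:-→d2:-→d3:-→d4:-→d5:-→d6:-→d7:-→d8:-→d9:-→d10:-→d11:-→d12:-→d13:-→d14:-→d15:-→d16:-→d17:-→d18:-→d19:-→d20:-→d21:-→d22:-→d23:-→d24:-→d25:-→d26:-→d27:H3→d28:-→d29:-→d30:-→d31:-→d32:H1  best=H1
  del 23.96.0.0/13 (clear depth 13)
  ? 229.171.33.64  path d0:H2→d1:-→d2:-→d3:-→d4:-→d5:-→d6:-→d7:-→d8:-→d9:-→d10:-→d11:-→d12:-→d13:-→d14:-→d15:-→d16:-→d17:-→d18:-→d19:-→d20:-→d21:-→d22:-→d23:-→d24:-→d25:-→d26:-→d27:H3  best=H3
  + 141.17.226.145/32 (H2) depth=32
  ? 141.17.226.145  path d0:H2→d1:-→d2:-→d3:-→d4:-→d5:-→d6:-→d7:-→d8:-→d9:-→d10:-→d11:-→d12:-→d13:-→d14:-→d15:-→d16:-→d17:-→d18:-→d19:-→d20:-→d21:-→d22:-→d23:-→d24:-→d25:-→d26:-→d27:-→d28:H4→d29:-→d30:-→d31:-→d32:H2  best=H2
  ? 180.138.101.111  path d0:H2→d1:-→d2:-  best=H2
  ? 63.239.63.64  path d0:H2→d1:-→d2:-  best=H2
  + 141.17.0.0/16 (H1) depth=16
  ? 141.17.0.92  path d0:H2→d1:-→d2:-→d3:-→d4:-→d5:-→d6:-→d7:-→d8:-→d9:-→d10:-→d11:-→d12:-→d13:-→d14:-→d15:-→d16:H1  best=H1
  ? 141.17.226.144  path d0:H2→d1:-→d2:-→d3:-→d4:-→d5:-→d6:-→d7:-→d8:-→d9:-→d10:-→d11:-→d12:-→d13:-→d14:-→d15:-→d16:H1→d17:-→d18:-→d19:-→d20:-→d21:-→d22:-→d23:-→d24:-→d25:-→d26:-→d27:-→d28:H4→d29:-→d30:-→d31:-  best=H4
  del 229.171.33.88/32 (clear depth 32)
  + 23.103.202.203/32 (H0) depth=32
  + 23.103.202.203/32 (H2) depth=32
  ? 141.17.226.145  path d0:H2→d1:-→d2:-→d3:-→d4:-→d5:-→d6:-→d7:-→d8:-→d9:-→d10:-→d11:-→d12:-→d13:-→d14:-→d15:-→d16:H1→d17:-→d18:-→d19:-→d20:-→d21:-→d22:-→d23:-→d24:-→d25:-→d26:-→d27:-→d28:H4→d29:-→d30:-→d31:-→d32:H2  best=H2
  + 0.0.0.0/1 (H0) depth=1
  ? 141.17.226.145  path d0:H2→d1:-→d2:-→d3:-→d4:-→d5:-→d6:-→d7:-→d8:-→d9:-→d10:-→d11:-→d12:-→d13:-→d14:-→d15:-→d16:H1→d17:-→d18:-→d19:-→d20:-→d21:-→d22:-→d23:-→d24:-→d25:-→d26:-→d27:-→d28:H4→d29:-→d30:-→d31:-→d32:H2  best=H2
  del 141.17.0.0/16 (clear depth 16)

== LOOKUPS ==
["H3","H1","H3","H1","H3","H2","H2","H2","H1","H4","H2","H2"]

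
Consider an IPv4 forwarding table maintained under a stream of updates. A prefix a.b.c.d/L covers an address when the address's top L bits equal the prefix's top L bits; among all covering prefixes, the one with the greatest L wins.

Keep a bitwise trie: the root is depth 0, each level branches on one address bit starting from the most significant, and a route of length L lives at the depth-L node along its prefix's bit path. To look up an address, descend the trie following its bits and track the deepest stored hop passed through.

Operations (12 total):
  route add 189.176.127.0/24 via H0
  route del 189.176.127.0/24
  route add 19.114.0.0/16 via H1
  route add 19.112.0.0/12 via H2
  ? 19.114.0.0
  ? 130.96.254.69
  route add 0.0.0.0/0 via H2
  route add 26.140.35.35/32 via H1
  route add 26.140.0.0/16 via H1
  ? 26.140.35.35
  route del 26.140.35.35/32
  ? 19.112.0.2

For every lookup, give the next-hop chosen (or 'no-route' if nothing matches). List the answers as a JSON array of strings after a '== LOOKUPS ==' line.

Trace:
  add 189.176.127.0/24 -> H0 at depth 24
  - 189.176.127.0/24 clear@24
  add 19.114.0.0/16 -> H1 at depth 16
  add 19.112.0.0/12 -> H2 at depth 12
  lookup 19.114.0.0: bits 0001001101110010 walk d0:-→d1:-→d2:-→d3:-→d4:-→d5:-→d6:-→d7:-→d8:-→d9:-→d10:-→d11:-→d12:H2→d13:-→d14:-→d15:-→d16:H1 -> H1
  lookup 130.96.254.69: bits 10 walk d0:-→d1:-→d2:- -> no-route
  add 0.0.0.0/0 -> H2 at depth 0
  add 26.140.35.35/32 -> H1 at depth 32
  add 26.140.0.0/16 -> H1 at depth 16
  lookup 26.140.35.35: bits 00011010100011000010001100100011 walk d0:H2→d1:-→d2:-→d3:-→d4:-→d5:-→d6:-→d7:-→d8:-→d9:-→d10:-→d11:-→d12:-→d13:-→d14:-→d15:-→d16:H1→d17:-→d18:-→d19:-→d20:-→d21:-→d22:-→d23:-→d24:-→d25:-→d26:-→d27:-→d28:-→d29:-→d30:-→d31:-→d32:H1 -> H1
  - 26.140.35.35/32 clear@32
  lookup 19.112.0.2: bits 00010011011100 walk d0:H2→d1:-→d2:-→d3:-→d4:-→d5:-→d6:-→d7:-→d8:-→d9:-→d10:-→d11:-→d12:H2→d13:-→d14:- -> H2

== LOOKUPS ==
["H1","no-route","H1","H2"]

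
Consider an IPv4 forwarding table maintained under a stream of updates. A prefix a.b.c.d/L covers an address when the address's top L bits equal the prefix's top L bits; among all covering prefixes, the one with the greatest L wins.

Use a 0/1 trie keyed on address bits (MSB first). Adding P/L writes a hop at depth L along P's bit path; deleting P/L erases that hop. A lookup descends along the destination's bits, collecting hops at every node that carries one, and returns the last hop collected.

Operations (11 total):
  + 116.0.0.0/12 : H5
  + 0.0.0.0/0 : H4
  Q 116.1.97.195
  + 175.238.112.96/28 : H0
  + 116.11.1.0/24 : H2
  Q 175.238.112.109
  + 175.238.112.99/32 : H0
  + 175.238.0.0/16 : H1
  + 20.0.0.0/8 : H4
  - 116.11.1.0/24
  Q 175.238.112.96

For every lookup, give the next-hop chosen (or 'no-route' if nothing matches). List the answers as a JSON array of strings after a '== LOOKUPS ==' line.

Process each operation:
  add 116.0.0.0/12 -> H5 at depth 12
  add 0.0.0.0/0 -> H4 at depth 0
  lookup 116.1.97.195: bits 011101000000 walk d0:H4→d1:-→d2:-→d3:-→d4:-→d5:-→d6:-→d7:-→d8:-→d9:-→d10:-→d11:-→d12:H5 -> H5
  add 175.238.112.96/28 -> H0 at depth 28
  add 116.11.1.0/24 -> H2 at depth 24
  lookup 175.238.112.109: bits 1010111111101110011100000110 walk d0:H4→d1:-→d2:-→d3:-→d4:-→d5:-→d6:-→d7:-→d8:-→d9:-→d10:-→d11:-→d12:-→d13:-→d14:-→d15:-→d16:-→d17:-→d18:-→d19:-→d20:-→d21:-→d22:-→d23:-→d24:-→d25:-→d26:-→d27:-→d28:H0 -> H0
  add 175.238.112.99/32 -> H0 at depth 32
  add 175.238.0.0/16 -> H1 at depth 16
  add 20.0.0.0/8 -> H4 at depth 8
  - 116.11.1.0/24 clear@24
  lookup 175.238.112.96: bits 101011111110111001110000011000 walk d0:H4→d1:-→d2:-→d3:-→d4:-→d5:-→d6:-→d7:-→d8:-→d9:-→d10:-→d11:-→d12:-→d13:-→d14:-→d15:-→d16:H1→d17:-→d18:-→d19:-→d20:-→d21:-→d22:-→d23:-→d24:-→d25:-→d26:-→d27:-→d28:H0→d29:-→d30:- -> H0

== LOOKUPS ==
["H5","H0","H0"]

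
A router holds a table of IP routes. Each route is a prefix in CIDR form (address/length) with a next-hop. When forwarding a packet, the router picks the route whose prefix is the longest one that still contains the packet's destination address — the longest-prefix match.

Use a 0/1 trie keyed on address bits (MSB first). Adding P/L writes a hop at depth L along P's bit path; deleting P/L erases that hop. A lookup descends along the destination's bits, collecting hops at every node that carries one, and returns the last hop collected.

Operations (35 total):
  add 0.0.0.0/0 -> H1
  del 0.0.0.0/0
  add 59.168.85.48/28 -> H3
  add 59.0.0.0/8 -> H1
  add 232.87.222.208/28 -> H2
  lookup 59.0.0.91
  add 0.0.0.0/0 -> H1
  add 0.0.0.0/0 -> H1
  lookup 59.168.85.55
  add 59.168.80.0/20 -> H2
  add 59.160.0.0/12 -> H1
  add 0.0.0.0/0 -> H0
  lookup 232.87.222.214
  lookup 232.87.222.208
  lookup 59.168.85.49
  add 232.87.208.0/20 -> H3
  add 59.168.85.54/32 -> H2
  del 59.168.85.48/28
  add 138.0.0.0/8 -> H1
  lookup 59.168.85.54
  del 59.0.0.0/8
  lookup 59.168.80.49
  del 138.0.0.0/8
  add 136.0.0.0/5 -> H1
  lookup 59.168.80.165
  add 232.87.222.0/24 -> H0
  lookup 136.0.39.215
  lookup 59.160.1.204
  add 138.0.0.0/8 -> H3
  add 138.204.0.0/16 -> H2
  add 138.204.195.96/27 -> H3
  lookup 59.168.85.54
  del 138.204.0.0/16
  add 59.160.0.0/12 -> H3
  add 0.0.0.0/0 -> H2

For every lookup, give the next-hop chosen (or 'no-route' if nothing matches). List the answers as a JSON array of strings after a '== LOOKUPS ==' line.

Apply in order:
  add 0.0.0.0/0 -> H1 at depth 0
  del 0.0.0.0/0 (clear depth 0)
  add 59.168.85.48/28 -> H3 at depth 28
  add 59.0.0.0/8 -> H1 at depth 8
  add 232.87.222.208/28 -> H2 at depth 28
  lookup 59.0.0.91: bits 00111011 walk d0:-→d1:-→d2:-→d3:-→d4:-→d5:-→d6:-→d7:-→d8:H1 -> H1
  add 0.0.0.0/0 -> H1 at depth 0
  add 0.0.0.0/0 -> H1 at depth 0
  lookup 59.168.85.55: bits 0011101110101000010101010011 walk d0:H1→d1:-→d2:-→d3:-→d4:-→d5:-→d6:-→d7:-→d8:H1→d9:-→d10:-→d11:-→d12:-→d13:-→d14:-→d15:-→d16:-→d17:-→d18:-→d19:-→d20:-→d21:-→d22:-→d23:-→d24:-→d25:-→d26:-→d27:-→d28:H3 -> H3
  add 59.168.80.0/20 -> H2 at depth 20
  add 59.160.0.0/12 -> H1 at depth 12
  add 0.0.0.0/0 -> H0 at depth 0
  lookup 232.87.222.214: bits 1110100001010111110111101101 walk d0:H0→d1:-→d2:-→d3:-→d4:-→d5:-→d6:-→d7:-→d8:-→d9:-→d10:-→d11:-→d12:-→d13:-→d14:-→d15:-→d16:-→d17:-→d18:-→d19:-→d20:-→d21:-→d22:-→d23:-→d24:-→d25:-→d26:-→d27:-→d28:H2 -> H2
  lookup 232.87.222.208: bits 1110100001010111110111101101 walk d0:H0→d1:-→d2:-→d3:-→d4:-→d5:-→d6:-→d7:-→d8:-→d9:-→d10:-→d11:-→d12:-→d13:-→d14:-→d15:-→d16:-→d17:-→d18:-→d19:-→d20:-→d21:-→d22:-→d23:-→d24:-→d25:-→d26:-→d27:-→d28:H2 -> H2
  lookup 59.168.85.49: bits 0011101110101000010101010011 walk d0:H0→d1:-→d2:-→d3:-→d4:-→d5:-→d6:-→d7:-→d8:H1→d9:-→d10:-→d11:-→d12:H1→d13:-→d14:-→d15:-→d16:-→d17:-→d18:-→d19:-→d20:H2→d21:-→d22:-→d23:-→d24:-→d25:-→d26:-→d27:-→d28:H3 -> H3
  add 232.87.208.0/20 -> H3 at depth 20
  add 59.168.85.54/32 -> H2 at depth 32
  del 59.168.85.48/28 (clear depth 28)
  add 138.0.0.0/8 -> H1 at depth 8
  lookup 59.168.85.54: bits 00111011101010000101010100110110 walk d0:H0→d1:-→d2:-→d3:-→d4:-→d5:-→d6:-→d7:-→d8:H1→d9:-→d10:-→d11:-→d12:H1→d13:-→d14:-→d15:-→d16:-→d17:-→d18:-→d19:-→d20:H2→d21:-→d22:-→d23:-→d24:-→d25:-→d26:-→d27:-→d28:-→d29:-→d30:-→d31:-→d32:H2 -> H2
  del 59.0.0.0/8 (clear depth 8)
  lookup 59.168.80.49: bits 001110111010100001010 walk d0:H0→d1:-→d2:-→d3:-→d4:-→d5:-→d6:-→d7:-→d8:-→d9:-→d10:-→d11:-→d12:H1→d13:-→d14:-→d15:-→d16:-→d17:-→d18:-→d19:-→d20:H2→d21:- -> H2
  del 138.0.0.0/8 (clear depth 8)
  add 136.0.0.0/5 -> H1 at depth 5
  lookup 59.168.80.165: bits 001110111010100001010 walk d0:H0→d1:-→d2:-→d3:-→d4:-→d5:-→d6:-→d7:-→d8:-→d9:-→d10:-→d11:-→d12:H1→d13:-→d14:-→d15:-→d16:-→d17:-→d18:-→d19:-→d20:H2→d21:- -> H2
  add 232.87.222.0/24 -> H0 at depth 24
  lookup 136.0.39.215: bits 100010 walk d0:H0→d1:-→d2:-→d3:-→d4:-→d5:H1→d6:- -> H1
  lookup 59.160.1.204: bits 001110111010 walk d0:H0→d1:-→d2:-→d3:-→d4:-→d5:-→d6:-→d7:-→d8:-→d9:-→d10:-→d11:-→d12:H1 -> H1
  add 138.0.0.0/8 -> H3 at depth 8
  add 138.204.0.0/16 -> H2 at depth 16
  add 138.204.195.96/27 -> H3 at depth 27
  lookup 59.168.85.54: bits 00111011101010000101010100110110 walk d0:H0→d1:-→d2:-→d3:-→d4:-→d5:-→d6:-→d7:-→d8:-→d9:-→d10:-→d11:-→d12:H1→d13:-→d14:-→d15:-→d16:-→d17:-→d18:-→d19:-→d20:H2→d21:-→d22:-→d23:-→d24:-→d25:-→d26:-→d27:-→d28:-→d29:-→d30:-→d31:-→d32:H2 -> H2
  del 138.204.0.0/16 (clear depth 16)
  add 59.160.0.0/12 -> H3 at depth 12
  add 0.0.0.0/0 -> H2 at depth 0

== LOOKUPS ==
["H1","H3","H2","H2","H3","H2","H2","H2","H1","H1","H2"]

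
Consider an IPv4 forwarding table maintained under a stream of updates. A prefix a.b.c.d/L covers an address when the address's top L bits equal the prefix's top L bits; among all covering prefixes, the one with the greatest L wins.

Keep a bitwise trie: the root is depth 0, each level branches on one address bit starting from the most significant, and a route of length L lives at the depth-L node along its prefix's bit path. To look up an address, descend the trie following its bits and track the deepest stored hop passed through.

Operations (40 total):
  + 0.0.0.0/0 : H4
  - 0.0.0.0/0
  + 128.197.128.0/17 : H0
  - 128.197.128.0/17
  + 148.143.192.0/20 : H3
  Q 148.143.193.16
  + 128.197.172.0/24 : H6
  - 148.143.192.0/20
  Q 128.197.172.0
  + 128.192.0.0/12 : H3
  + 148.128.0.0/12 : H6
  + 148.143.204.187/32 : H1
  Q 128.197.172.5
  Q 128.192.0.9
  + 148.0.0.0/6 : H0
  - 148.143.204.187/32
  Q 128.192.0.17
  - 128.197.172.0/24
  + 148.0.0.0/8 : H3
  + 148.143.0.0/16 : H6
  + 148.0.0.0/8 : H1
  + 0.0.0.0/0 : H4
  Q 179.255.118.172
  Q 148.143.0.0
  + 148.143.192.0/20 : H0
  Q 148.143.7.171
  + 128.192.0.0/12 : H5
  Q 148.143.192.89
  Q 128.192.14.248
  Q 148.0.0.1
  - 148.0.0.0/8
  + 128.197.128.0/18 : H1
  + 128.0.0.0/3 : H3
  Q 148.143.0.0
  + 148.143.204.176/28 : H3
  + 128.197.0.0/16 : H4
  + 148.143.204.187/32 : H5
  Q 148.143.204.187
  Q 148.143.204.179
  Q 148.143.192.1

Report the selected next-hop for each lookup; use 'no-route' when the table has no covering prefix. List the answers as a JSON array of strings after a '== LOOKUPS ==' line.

Trace:
  add 0.0.0.0/0 -> H4 at depth 0
  - 0.0.0.0/0 clear@0
  add 128.197.128.0/17 -> H0 at depth 17
  - 128.197.128.0/17 clear@17
  add 148.143.192.0/20 -> H3 at depth 20
  Q 148.143.193.16: descend 10010100100011111100 ; hops seen [H3] ; pick H3
  add 128.197.172.0/24 -> H6 at depth 24
  - 148.143.192.0/20 clear@20
  Q 128.197.172.0: descend 100000001100010110101100 ; hops seen [H6] ; pick H6
  add 128.192.0.0/12 -> H3 at depth 12
  add 148.128.0.0/12 -> H6 at depth 12
  add 148.143.204.187/32 -> H1 at depth 32
  Q 128.197.172.5: descend 100000001100010110101100 ; hops seen [H3,H6] ; pick H6
  Q 128.192.0.9: descend 1000000011000 ; hops seen [H3] ; pick H3
  add 148.0.0.0/6 -> H0 at depth 6
  - 148.143.204.187/32 clear@32
  Q 128.192.0.17: descend 1000000011000 ; hops seen [H3] ; pick H3
  - 128.197.172.0/24 clear@24
  add 148.0.0.0/8 -> H3 at depth 8
  add 148.143.0.0/16 -> H6 at depth 16
  add 148.0.0.0/8 -> H1 at depth 8
  add 0.0.0.0/0 -> H4 at depth 0
  Q 179.255.118.172: descend 10 ; hops seen [H4] ; pick H4
  Q 148.143.0.0: descend 1001010010001111 ; hops seen [H4,H0,H1,H6,H6] ; pick H6
  add 148.143.192.0/20 -> H0 at depth 20
  Q 148.143.7.171: descend 1001010010001111 ; hops seen [H4,H0,H1,H6,H6] ; pick H6
  add 128.192.0.0/12 -> H5 at depth 12
  Q 148.143.192.89: descend 10010100100011111100 ; hops seen [H4,H0,H1,H6,H6,H0] ; pick H0
  Q 128.192.14.248: descend 1000000011000 ; hops seen [H4,H5] ; pick H5
  Q 148.0.0.1: descend 10010100 ; hops seen [H4,H0,H1] ; pick H1
  - 148.0.0.0/8 clear@8
  add 128.197.128.0/18 -> H1 at depth 18
  add 128.0.0.0/3 -> H3 at depth 3
  Q 148.143.0.0: descend 1001010010001111 ; hops seen [H4,H3,H0,H6,H6] ; pick H6
  add 148.143.204.176/28 -> H3 at depth 28
  add 128.197.0.0/16 -> H4 at depth 16
  add 148.143.204.187/32 -> H5 at depth 32
  Q 148.143.204.187: descend 10010100100011111100110010111011 ; hops seen [H4,H3,H0,H6,H6,H0,H3,H5] ; pick H5
  Q 148.143.204.179: descend 1001010010001111110011001011 ; hops seen [H4,H3,H0,H6,H6,H0,H3] ; pick H3
  Q 148.143.192.1: descend 10010100100011111100 ; hops seen [H4,H3,H0,H6,H6,H0] ; pick H0

== LOOKUPS ==
["H3","H6","H6","H3","H3","H4","H6","H6","H0","H5","H1","H6","H5","H3","H0"]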